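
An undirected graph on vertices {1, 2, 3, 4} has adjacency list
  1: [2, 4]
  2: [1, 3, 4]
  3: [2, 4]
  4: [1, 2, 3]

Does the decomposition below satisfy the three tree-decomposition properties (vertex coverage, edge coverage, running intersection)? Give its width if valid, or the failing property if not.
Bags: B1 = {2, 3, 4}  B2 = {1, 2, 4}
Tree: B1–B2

Yes; width 2.

Checking the three conditions: (i) the bags cover all of {1, 2, 3, 4}; (ii) for each edge, some bag contains both endpoints; (iii) the bags containing any fixed vertex form a subtree. All hold, so the decomposition is valid with width 3 − 1 = 2.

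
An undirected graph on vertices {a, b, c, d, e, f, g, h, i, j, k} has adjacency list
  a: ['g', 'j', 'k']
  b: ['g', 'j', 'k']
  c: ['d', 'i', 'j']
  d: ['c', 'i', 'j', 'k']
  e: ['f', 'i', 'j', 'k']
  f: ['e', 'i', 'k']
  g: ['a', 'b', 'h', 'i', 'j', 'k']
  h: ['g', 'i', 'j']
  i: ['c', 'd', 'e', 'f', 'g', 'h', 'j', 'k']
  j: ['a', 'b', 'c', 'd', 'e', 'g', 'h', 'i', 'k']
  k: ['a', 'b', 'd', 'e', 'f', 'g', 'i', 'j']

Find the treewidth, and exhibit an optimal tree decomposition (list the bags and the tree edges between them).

Each bag holds 4 vertices, so the decomposition has width 3, which upper-bounds the treewidth. For the lower bound, the 4 vertices {g, h, i, j} are pairwise adjacent, and any tree decomposition puts a clique entirely inside one bag — forcing width ≥ 3. Combining the bounds, tw(G) = 3.

Treewidth 3.
One such decomposition:
Bags: B1 = {e, i, j, k}  B2 = {g, i, j, k}  B3 = {d, i, j, k}  B4 = {e, f, i, k}  B5 = {a, g, j, k}  B6 = {g, h, i, j}  B7 = {b, g, j, k}  B8 = {c, d, i, j}
Tree: B1–B2, B2–B3, B1–B4, B2–B5, B2–B6, B2–B7, B3–B8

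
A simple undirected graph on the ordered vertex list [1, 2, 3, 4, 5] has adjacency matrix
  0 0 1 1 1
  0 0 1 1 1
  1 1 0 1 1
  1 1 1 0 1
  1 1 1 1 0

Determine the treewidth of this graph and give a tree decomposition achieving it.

Each bag holds 4 vertices, so the decomposition has width 3, which upper-bounds the treewidth. For the lower bound, the 4 vertices {1, 3, 4, 5} are pairwise adjacent, and any tree decomposition puts a clique entirely inside one bag — forcing width ≥ 3. The upper and lower bounds meet at 3, so that is the treewidth.

Treewidth 3.
One such decomposition:
Bags: B1 = {1, 3, 4, 5}  B2 = {2, 3, 4, 5}
Tree: B1–B2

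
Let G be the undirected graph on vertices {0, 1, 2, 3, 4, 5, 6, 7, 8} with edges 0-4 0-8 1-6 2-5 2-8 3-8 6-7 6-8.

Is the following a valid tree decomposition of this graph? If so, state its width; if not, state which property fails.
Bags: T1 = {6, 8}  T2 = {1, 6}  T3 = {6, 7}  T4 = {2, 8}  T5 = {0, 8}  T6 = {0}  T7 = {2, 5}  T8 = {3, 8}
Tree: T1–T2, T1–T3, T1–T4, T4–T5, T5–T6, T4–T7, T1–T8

A tree decomposition must satisfy three properties: every vertex lies in some bag; for every edge, both endpoints lie together in some bag; and for every vertex, the bags containing it form a connected subtree. Here vertex 4 appears in no bag, so the decomposition is invalid.

No — vertex 4 appears in no bag.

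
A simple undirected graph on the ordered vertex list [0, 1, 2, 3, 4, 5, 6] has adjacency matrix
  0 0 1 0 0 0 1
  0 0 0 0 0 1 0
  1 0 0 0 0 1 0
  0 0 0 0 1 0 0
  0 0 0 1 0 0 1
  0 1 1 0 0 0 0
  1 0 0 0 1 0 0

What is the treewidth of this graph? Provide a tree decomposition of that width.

Every bag has size at most 2, so the width is 2 − 1 = 1 and tw(G) ≤ 1. Since G has at least one edge (e.g. 1–5), it is not an edgeless graph, so tw(G) ≥ 1. Combining the bounds, tw(G) = 1.

Treewidth 1.
Bags: B1 = {1, 5}  B2 = {2, 5}  B3 = {0, 2}  B4 = {0, 6}  B5 = {4, 6}  B6 = {3, 4}
Tree: B1–B2, B2–B3, B3–B4, B4–B5, B5–B6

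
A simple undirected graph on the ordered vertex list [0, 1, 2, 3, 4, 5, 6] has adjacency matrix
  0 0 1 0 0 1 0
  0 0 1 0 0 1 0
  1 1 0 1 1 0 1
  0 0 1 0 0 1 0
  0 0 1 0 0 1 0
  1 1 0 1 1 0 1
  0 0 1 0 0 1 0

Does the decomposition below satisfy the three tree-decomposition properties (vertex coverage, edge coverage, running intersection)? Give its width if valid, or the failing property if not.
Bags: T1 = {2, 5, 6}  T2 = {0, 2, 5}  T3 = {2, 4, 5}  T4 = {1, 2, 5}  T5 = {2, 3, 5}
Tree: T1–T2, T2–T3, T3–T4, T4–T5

Vertex coverage: the bags together contain {0, 1, 2, 3, 4, 5, 6}, the full vertex set. Edge coverage: each edge of G has both endpoints in at least one bag. Running intersection: for every vertex, the bags containing it form a connected subtree. All three properties hold, so this is a valid tree decomposition of width max|bag| − 1 = 2, and hence tw(G) ≤ 2.

Yes; width 2.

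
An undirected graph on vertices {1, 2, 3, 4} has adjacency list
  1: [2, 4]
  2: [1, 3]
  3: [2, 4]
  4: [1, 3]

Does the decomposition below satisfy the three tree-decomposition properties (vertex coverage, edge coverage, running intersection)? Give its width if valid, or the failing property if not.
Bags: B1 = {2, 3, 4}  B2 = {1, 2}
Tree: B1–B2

A tree decomposition must satisfy three properties: every vertex lies in some bag; for every edge, both endpoints lie together in some bag; and for every vertex, the bags containing it form a connected subtree. Here edge (4,1) lies in no bag, so the decomposition is invalid.

No — edge (4,1) lies in no bag.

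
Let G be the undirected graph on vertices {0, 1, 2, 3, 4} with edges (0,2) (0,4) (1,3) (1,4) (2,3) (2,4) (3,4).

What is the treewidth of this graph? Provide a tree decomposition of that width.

Each bag holds 3 vertices, so the decomposition has width 2, which upper-bounds the treewidth. For the lower bound, the 3 vertices {1, 3, 4} are pairwise adjacent, and any tree decomposition puts a clique entirely inside one bag — forcing width ≥ 2. Therefore the treewidth is 2.

Treewidth 2.
Bags: B1 = {2, 3, 4}  B2 = {1, 3, 4}  B3 = {0, 2, 4}
Tree: B1–B2, B1–B3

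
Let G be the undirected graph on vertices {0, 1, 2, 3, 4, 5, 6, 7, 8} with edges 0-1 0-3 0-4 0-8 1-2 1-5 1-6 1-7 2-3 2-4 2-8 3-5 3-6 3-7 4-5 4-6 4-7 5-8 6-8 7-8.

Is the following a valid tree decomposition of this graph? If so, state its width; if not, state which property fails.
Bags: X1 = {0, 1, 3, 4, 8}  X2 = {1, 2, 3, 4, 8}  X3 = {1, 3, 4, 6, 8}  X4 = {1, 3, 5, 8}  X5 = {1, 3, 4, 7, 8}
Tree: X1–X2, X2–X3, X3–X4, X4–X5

No — edge (4,5) lies in no bag.

A tree decomposition must satisfy three properties: every vertex lies in some bag; for every edge, both endpoints lie together in some bag; and for every vertex, the bags containing it form a connected subtree. Here edge (4,5) lies in no bag, so the decomposition is invalid.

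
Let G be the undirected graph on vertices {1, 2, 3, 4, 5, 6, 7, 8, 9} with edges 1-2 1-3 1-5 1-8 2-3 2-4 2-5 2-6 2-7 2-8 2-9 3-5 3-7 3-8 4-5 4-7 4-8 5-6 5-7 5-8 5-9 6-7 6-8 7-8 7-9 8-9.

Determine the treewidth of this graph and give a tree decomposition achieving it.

Treewidth 4.
Bags: B1 = {2, 5, 6, 7, 8}  B2 = {2, 5, 7, 8, 9}  B3 = {2, 3, 5, 7, 8}  B4 = {2, 4, 5, 7, 8}  B5 = {1, 2, 3, 5, 8}
Tree: B1–B2, B1–B3, B1–B4, B3–B5

The largest bag has 5 vertices, giving width 4; this decomposition certifies tw(G) ≤ 4. On the other hand G contains the 5-clique {1, 2, 3, 5, 8}. A clique must lie in a single bag of any decomposition, so no decomposition can have width below 4. Combining the bounds, tw(G) = 4.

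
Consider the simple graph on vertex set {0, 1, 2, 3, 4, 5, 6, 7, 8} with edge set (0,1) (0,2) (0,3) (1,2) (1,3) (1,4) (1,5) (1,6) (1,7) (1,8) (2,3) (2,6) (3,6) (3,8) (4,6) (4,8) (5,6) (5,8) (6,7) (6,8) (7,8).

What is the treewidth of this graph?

A width-3 tree decomposition is:
Bags: B1 = {1, 5, 6, 8}  B2 = {1, 6, 7, 8}  B3 = {1, 3, 6, 8}  B4 = {1, 2, 3, 6}  B5 = {0, 1, 2, 3}  B6 = {1, 4, 6, 8}
Tree: B1–B2, B2–B3, B3–B4, B4–B5, B3–B6
The largest bag has 4 vertices, giving width 3; this decomposition certifies tw(G) ≤ 3. For the lower bound, the 4 vertices {0, 1, 2, 3} are pairwise adjacent, and any tree decomposition puts a clique entirely inside one bag — forcing width ≥ 3. Therefore the treewidth is 3.

3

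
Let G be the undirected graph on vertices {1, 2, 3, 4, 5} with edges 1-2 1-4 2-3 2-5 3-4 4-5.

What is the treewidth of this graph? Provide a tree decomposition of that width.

The largest bag has 3 vertices, giving width 2; this decomposition certifies tw(G) ≤ 2. Since 3–2–1–4–3 is a cycle in G, G is not acyclic. Forests are exactly the graphs of treewidth ≤ 1, so tw(G) ≥ 2. Therefore the treewidth is 2.

Treewidth 2.
One such decomposition:
Bags: B1 = {2, 3, 4}  B2 = {1, 2, 4}  B3 = {2, 4, 5}
Tree: B1–B2, B2–B3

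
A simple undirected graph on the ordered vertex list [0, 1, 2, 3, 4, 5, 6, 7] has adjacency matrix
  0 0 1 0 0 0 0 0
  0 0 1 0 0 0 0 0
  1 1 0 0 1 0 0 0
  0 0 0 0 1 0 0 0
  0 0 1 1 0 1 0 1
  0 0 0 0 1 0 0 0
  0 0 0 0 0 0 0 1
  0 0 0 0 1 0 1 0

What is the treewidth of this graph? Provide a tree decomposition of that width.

Treewidth 1.
One such decomposition:
Bags: B1 = {2, 4}  B2 = {3, 4}  B3 = {4, 7}  B4 = {6, 7}  B5 = {1, 2}  B6 = {4, 5}  B7 = {0, 2}
Tree: B1–B2, B2–B3, B3–B4, B1–B5, B3–B6, B5–B7

The largest bag has 2 vertices, giving width 1; this decomposition certifies tw(G) ≤ 1. Any graph with an edge has treewidth ≥ 1, and G has the edge 4–2. Combining the bounds, tw(G) = 1.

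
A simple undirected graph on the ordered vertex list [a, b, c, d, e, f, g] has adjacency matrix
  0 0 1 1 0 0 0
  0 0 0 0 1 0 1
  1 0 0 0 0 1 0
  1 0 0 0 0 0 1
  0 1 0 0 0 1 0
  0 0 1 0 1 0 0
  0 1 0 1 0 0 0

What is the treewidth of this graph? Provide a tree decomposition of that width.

Treewidth 2.
Bags: B1 = {a, c, d}  B2 = {c, d, f}  B3 = {d, e, f}  B4 = {b, d, e}  B5 = {b, d, g}
Tree: B1–B2, B2–B3, B3–B4, B4–B5

The largest bag has 3 vertices, giving width 2; this decomposition certifies tw(G) ≤ 2. Since d–a–c–f–e–b–g–d is a cycle in G, G is not acyclic. Forests are exactly the graphs of treewidth ≤ 1, so tw(G) ≥ 2. The upper and lower bounds meet at 2, so that is the treewidth.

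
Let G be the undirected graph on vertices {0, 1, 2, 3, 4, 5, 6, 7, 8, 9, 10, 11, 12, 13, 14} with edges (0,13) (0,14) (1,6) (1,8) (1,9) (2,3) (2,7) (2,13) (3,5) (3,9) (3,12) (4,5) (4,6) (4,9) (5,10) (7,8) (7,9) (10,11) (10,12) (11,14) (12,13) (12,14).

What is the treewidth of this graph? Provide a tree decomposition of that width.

Each bag holds 4 vertices, so the decomposition has width 3, which upper-bounds the treewidth. For the lower bound: the 4 vertex sets {0,11,14}, {13}, {12}, {2,3,5,10} are disjoint, each induces a connected subgraph, and every pair is joined by at least one edge of G. Contracting each set to a single vertex therefore yields K_{4} as a minor, and since treewidth is minor-monotone, tw(G) ≥ tw(K_{4}) = 3. The upper and lower bounds meet at 3, so that is the treewidth.

Treewidth 3.
One optimal decomposition is:
Bags: B1 = {0, 11, 13, 14}  B2 = {11, 12, 13, 14}  B3 = {10, 11, 12, 13}  B4 = {2, 10, 12, 13}  B5 = {2, 3, 10, 12}  B6 = {2, 3, 5, 10}  B7 = {2, 3, 5, 7}  B8 = {3, 5, 7, 9}  B9 = {4, 5, 7, 9}  B10 = {4, 7, 8, 9}  B11 = {1, 4, 8, 9}  B12 = {1, 4, 6, 8}
Tree: B1–B2, B2–B3, B3–B4, B4–B5, B5–B6, B6–B7, B7–B8, B8–B9, B9–B10, B10–B11, B11–B12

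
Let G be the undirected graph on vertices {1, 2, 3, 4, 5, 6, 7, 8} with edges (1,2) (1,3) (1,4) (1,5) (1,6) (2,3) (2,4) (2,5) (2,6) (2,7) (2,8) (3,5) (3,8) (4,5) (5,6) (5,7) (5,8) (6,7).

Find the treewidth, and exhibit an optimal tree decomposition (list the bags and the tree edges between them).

Every bag has size at most 4, so the width is 4 − 1 = 3 and tw(G) ≤ 3. For the lower bound, the 4 vertices {2, 3, 5, 8} are pairwise adjacent, and any tree decomposition puts a clique entirely inside one bag — forcing width ≥ 3. Hence tw(G) = 3 exactly.

Treewidth 3.
Bags: B1 = {1, 2, 4, 5}  B2 = {1, 2, 5, 6}  B3 = {2, 5, 6, 7}  B4 = {1, 2, 3, 5}  B5 = {2, 3, 5, 8}
Tree: B1–B2, B2–B3, B2–B4, B4–B5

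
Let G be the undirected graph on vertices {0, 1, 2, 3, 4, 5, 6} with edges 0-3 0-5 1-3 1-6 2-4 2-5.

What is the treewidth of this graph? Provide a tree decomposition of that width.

Treewidth 1.
One optimal decomposition is:
Bags: B1 = {2, 4}  B2 = {2, 5}  B3 = {0, 5}  B4 = {0, 3}  B5 = {1, 3}  B6 = {1, 6}
Tree: B1–B2, B2–B3, B3–B4, B4–B5, B5–B6

Each bag holds 2 vertices, so the decomposition has width 1, which upper-bounds the treewidth. Any graph with an edge has treewidth ≥ 1, and G has the edge 4–2. Hence tw(G) = 1 exactly.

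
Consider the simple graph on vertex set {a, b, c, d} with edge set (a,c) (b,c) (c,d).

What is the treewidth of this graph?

1

A width-1 tree decomposition is:
Bags: B1 = {a, c}  B2 = {b, c}  B3 = {c, d}
Tree: B1–B2, B1–B3
The largest bag has 2 vertices, giving width 1; this decomposition certifies tw(G) ≤ 1. Since G has at least one edge (e.g. c–a), it is not an edgeless graph, so tw(G) ≥ 1. Therefore the treewidth is 1.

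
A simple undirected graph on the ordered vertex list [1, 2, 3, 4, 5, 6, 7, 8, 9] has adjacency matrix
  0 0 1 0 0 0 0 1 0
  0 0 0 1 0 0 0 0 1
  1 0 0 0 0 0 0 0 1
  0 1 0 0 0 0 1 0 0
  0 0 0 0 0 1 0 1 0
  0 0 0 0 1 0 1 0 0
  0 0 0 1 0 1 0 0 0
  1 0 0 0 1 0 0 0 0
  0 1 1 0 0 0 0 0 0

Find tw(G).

A width-2 tree decomposition is:
Bags: B1 = {2, 3, 9}  B2 = {1, 2, 3}  B3 = {1, 2, 8}  B4 = {2, 5, 8}  B5 = {2, 5, 6}  B6 = {2, 6, 7}  B7 = {2, 4, 7}
Tree: B1–B2, B2–B3, B3–B4, B4–B5, B5–B6, B6–B7
Every bag has size at most 3, so the width is 3 − 1 = 2 and tw(G) ≤ 2. Since 2–9–3–1–8–5–6–7–4–2 is a cycle in G, G is not acyclic. Forests are exactly the graphs of treewidth ≤ 1, so tw(G) ≥ 2. Hence tw(G) = 2 exactly.

2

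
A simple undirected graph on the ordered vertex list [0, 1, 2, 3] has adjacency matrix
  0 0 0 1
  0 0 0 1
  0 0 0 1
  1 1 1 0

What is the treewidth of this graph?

1

A width-1 tree decomposition is:
Bags: B1 = {2, 3}  B2 = {0, 3}  B3 = {1, 3}
Tree: B1–B2, B1–B3
Each bag holds 2 vertices, so the decomposition has width 1, which upper-bounds the treewidth. Any graph with an edge has treewidth ≥ 1, and G has the edge 3–2. Hence tw(G) = 1 exactly.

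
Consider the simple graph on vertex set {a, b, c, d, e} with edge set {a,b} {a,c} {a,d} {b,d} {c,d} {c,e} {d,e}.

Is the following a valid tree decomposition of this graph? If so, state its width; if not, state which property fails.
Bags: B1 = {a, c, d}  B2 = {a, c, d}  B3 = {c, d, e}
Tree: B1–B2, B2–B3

No — vertex b appears in no bag.

A tree decomposition must satisfy three properties: every vertex lies in some bag; for every edge, both endpoints lie together in some bag; and for every vertex, the bags containing it form a connected subtree. Here vertex b appears in no bag, so the decomposition is invalid.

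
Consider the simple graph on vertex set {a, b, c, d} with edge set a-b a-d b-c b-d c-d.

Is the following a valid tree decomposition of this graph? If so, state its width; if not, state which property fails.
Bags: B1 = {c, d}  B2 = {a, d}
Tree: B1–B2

A tree decomposition must satisfy three properties: every vertex lies in some bag; for every edge, both endpoints lie together in some bag; and for every vertex, the bags containing it form a connected subtree. Here vertex b appears in no bag, so the decomposition is invalid.

No — vertex b appears in no bag.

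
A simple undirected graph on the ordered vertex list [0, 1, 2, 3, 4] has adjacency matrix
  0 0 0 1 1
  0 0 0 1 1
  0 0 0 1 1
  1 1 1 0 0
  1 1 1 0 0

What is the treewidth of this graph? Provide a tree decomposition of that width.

Treewidth 2.
One such decomposition:
Bags: B1 = {0, 3, 4}  B2 = {2, 3, 4}  B3 = {1, 3, 4}
Tree: B1–B2, B2–B3

The largest bag has 3 vertices, giving width 2; this decomposition certifies tw(G) ≤ 2. The edges 3–0–4–2–3 form a cycle, so G is not a tree and its treewidth is at least 2. Therefore the treewidth is 2.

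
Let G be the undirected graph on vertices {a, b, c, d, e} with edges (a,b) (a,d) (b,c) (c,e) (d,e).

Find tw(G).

2

A width-2 tree decomposition is:
Bags: B1 = {b, c, e}  B2 = {b, d, e}  B3 = {a, b, d}
Tree: B1–B2, B2–B3
Each bag holds 3 vertices, so the decomposition has width 2, which upper-bounds the treewidth. For the lower bound, G contains the cycle b–c–e–d–a–b, so G is not a forest; only forests have treewidth ≤ 1, hence tw(G) ≥ 2. Therefore the treewidth is 2.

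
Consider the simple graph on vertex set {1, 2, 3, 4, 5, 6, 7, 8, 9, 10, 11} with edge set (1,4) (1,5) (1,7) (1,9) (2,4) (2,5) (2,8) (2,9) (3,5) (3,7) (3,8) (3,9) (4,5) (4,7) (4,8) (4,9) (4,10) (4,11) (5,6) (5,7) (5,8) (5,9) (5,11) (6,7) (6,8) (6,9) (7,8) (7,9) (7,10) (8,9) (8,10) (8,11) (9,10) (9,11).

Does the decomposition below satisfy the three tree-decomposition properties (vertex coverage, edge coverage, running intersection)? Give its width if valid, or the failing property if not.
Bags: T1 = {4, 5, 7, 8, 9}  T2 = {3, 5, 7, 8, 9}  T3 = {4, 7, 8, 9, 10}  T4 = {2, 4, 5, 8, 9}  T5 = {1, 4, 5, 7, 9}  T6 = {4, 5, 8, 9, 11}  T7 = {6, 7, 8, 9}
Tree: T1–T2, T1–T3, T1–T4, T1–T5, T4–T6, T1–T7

A tree decomposition must satisfy three properties: every vertex lies in some bag; for every edge, both endpoints lie together in some bag; and for every vertex, the bags containing it form a connected subtree. Here edge (5,6) lies in no bag, so the decomposition is invalid.

No — edge (5,6) lies in no bag.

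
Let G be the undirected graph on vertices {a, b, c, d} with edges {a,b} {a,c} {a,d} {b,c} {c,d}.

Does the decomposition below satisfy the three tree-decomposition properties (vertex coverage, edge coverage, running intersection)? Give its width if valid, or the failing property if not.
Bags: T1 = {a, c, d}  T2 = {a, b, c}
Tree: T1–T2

Vertex coverage: the bags together contain {a, b, c, d}, the full vertex set. Edge coverage: each edge of G has both endpoints in at least one bag. Running intersection: for every vertex, the bags containing it form a connected subtree. All three properties hold, so this is a valid tree decomposition of width max|bag| − 1 = 2, and hence tw(G) ≤ 2.

Yes; width 2.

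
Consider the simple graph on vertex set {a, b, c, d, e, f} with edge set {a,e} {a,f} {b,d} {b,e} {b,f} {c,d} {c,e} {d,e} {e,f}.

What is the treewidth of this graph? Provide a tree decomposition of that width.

Treewidth 2.
One such decomposition:
Bags: B1 = {b, d, e}  B2 = {b, e, f}  B3 = {a, e, f}  B4 = {c, d, e}
Tree: B1–B2, B2–B3, B1–B4

The largest bag has 3 vertices, giving width 2; this decomposition certifies tw(G) ≤ 2. On the other hand G contains the 3-clique {c, d, e}. A clique must lie in a single bag of any decomposition, so no decomposition can have width below 2. The upper and lower bounds meet at 2, so that is the treewidth.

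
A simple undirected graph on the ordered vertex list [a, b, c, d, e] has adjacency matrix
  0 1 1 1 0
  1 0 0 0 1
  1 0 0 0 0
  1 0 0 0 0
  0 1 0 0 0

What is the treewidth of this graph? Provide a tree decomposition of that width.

Treewidth 1.
One such decomposition:
Bags: B1 = {a, d}  B2 = {a, b}  B3 = {a, c}  B4 = {b, e}
Tree: B1–B2, B2–B3, B2–B4

Every bag has size at most 2, so the width is 2 − 1 = 1 and tw(G) ≤ 1. G has an edge, so its treewidth is at least 1. Hence tw(G) = 1 exactly.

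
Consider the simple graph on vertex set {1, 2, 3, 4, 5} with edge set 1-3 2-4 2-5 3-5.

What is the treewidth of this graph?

1

A width-1 tree decomposition is:
Bags: B1 = {3, 5}  B2 = {1, 3}  B3 = {2, 5}  B4 = {2, 4}
Tree: B1–B2, B1–B3, B3–B4
Each bag holds 2 vertices, so the decomposition has width 1, which upper-bounds the treewidth. G has an edge, so its treewidth is at least 1. Hence tw(G) = 1 exactly.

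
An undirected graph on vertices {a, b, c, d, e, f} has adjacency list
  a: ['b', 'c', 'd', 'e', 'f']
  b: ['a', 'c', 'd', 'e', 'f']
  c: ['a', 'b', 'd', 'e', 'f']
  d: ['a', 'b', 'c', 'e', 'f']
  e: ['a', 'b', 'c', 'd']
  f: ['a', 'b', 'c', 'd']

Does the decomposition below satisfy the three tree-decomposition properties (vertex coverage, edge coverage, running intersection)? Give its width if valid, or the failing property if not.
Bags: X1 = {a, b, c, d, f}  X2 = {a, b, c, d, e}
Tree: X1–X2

Yes; width 4.

Vertex coverage: the bags together contain {a, b, c, d, e, f}, the full vertex set. Edge coverage: each edge of G has both endpoints in at least one bag. Running intersection: for every vertex, the bags containing it form a connected subtree. All three properties hold, so this is a valid tree decomposition of width max|bag| − 1 = 4, and hence tw(G) ≤ 4.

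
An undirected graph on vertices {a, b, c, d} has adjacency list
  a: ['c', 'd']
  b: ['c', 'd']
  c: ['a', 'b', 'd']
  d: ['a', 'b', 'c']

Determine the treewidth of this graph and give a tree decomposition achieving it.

Each bag holds 3 vertices, so the decomposition has width 2, which upper-bounds the treewidth. For the lower bound, the 3 vertices {a, c, d} are pairwise adjacent, and any tree decomposition puts a clique entirely inside one bag — forcing width ≥ 2. Therefore the treewidth is 2.

Treewidth 2.
One optimal decomposition is:
Bags: B1 = {b, c, d}  B2 = {a, c, d}
Tree: B1–B2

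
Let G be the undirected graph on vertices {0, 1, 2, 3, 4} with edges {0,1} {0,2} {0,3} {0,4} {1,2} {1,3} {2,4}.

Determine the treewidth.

A width-2 tree decomposition is:
Bags: B1 = {0, 2, 4}  B2 = {0, 1, 2}  B3 = {0, 1, 3}
Tree: B1–B2, B2–B3
Every bag has size at most 3, so the width is 3 − 1 = 2 and tw(G) ≤ 2. Conversely, {0, 1, 2} is a clique of size 3, and the vertices of any clique must share a bag in every tree decomposition; so some bag has ≥ 3 vertices and tw(G) ≥ 2. Combining the bounds, tw(G) = 2.

2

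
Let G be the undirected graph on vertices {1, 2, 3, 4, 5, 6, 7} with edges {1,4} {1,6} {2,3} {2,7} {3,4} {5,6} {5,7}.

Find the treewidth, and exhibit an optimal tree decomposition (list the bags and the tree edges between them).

Each bag holds 3 vertices, so the decomposition has width 2, which upper-bounds the treewidth. The edges 5–6–1–4–3–2–7–5 form a cycle, so G is not a tree and its treewidth is at least 2. Therefore the treewidth is 2.

Treewidth 2.
One such decomposition:
Bags: B1 = {1, 5, 6}  B2 = {1, 4, 5}  B3 = {3, 4, 5}  B4 = {2, 3, 5}  B5 = {2, 5, 7}
Tree: B1–B2, B2–B3, B3–B4, B4–B5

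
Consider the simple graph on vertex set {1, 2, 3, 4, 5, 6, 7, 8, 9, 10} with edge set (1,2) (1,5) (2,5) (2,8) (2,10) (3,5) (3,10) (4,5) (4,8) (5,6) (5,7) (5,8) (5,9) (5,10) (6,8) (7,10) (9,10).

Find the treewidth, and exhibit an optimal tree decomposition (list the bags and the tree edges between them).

Treewidth 2.
Bags: B1 = {2, 5, 10}  B2 = {2, 5, 8}  B3 = {5, 7, 10}  B4 = {4, 5, 8}  B5 = {5, 6, 8}  B6 = {1, 2, 5}  B7 = {5, 9, 10}  B8 = {3, 5, 10}
Tree: B1–B2, B1–B3, B2–B4, B2–B5, B1–B6, B3–B7, B1–B8

The largest bag has 3 vertices, giving width 2; this decomposition certifies tw(G) ≤ 2. For the lower bound, the 3 vertices {1, 2, 5} are pairwise adjacent, and any tree decomposition puts a clique entirely inside one bag — forcing width ≥ 2. Therefore the treewidth is 2.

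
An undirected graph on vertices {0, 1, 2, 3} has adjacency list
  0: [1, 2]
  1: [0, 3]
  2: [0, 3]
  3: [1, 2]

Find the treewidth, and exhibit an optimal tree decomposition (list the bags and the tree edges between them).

Treewidth 2.
Bags: B1 = {0, 2, 3}  B2 = {0, 1, 3}
Tree: B1–B2

The largest bag has 3 vertices, giving width 2; this decomposition certifies tw(G) ≤ 2. The edges 3–2–0–1–3 form a cycle, so G is not a tree and its treewidth is at least 2. Combining the bounds, tw(G) = 2.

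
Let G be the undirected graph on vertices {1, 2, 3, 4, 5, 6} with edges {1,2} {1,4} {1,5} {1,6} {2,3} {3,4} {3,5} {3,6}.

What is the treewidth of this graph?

2

A width-2 tree decomposition is:
Bags: B1 = {1, 2, 3}  B2 = {1, 3, 5}  B3 = {1, 3, 4}  B4 = {1, 3, 6}
Tree: B1–B2, B2–B3, B3–B4
Each bag holds 3 vertices, so the decomposition has width 2, which upper-bounds the treewidth. For the lower bound, G contains the cycle 3–2–1–5–3, so G is not a forest; only forests have treewidth ≤ 1, hence tw(G) ≥ 2. Combining the bounds, tw(G) = 2.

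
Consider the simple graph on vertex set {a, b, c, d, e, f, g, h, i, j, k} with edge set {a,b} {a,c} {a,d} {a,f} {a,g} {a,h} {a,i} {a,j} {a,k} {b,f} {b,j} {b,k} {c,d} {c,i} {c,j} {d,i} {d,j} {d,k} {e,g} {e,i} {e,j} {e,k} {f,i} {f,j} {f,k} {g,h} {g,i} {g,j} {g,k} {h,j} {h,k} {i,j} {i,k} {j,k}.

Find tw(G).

4

A width-4 tree decomposition is:
Bags: B1 = {a, d, i, j, k}  B2 = {a, g, i, j, k}  B3 = {a, f, i, j, k}  B4 = {a, b, f, j, k}  B5 = {a, c, d, i, j}  B6 = {a, g, h, j, k}  B7 = {e, g, i, j, k}
Tree: B1–B2, B2–B3, B3–B4, B1–B5, B2–B6, B2–B7
The largest bag has 5 vertices, giving width 4; this decomposition certifies tw(G) ≤ 4. For the lower bound, the 5 vertices {a, c, d, i, j} are pairwise adjacent, and any tree decomposition puts a clique entirely inside one bag — forcing width ≥ 4. Therefore the treewidth is 4.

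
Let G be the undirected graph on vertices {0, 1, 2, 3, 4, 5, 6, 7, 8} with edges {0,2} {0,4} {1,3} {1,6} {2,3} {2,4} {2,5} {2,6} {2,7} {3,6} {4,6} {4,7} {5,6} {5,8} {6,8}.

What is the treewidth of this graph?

2

A width-2 tree decomposition is:
Bags: B1 = {2, 3, 6}  B2 = {2, 4, 6}  B3 = {2, 5, 6}  B4 = {5, 6, 8}  B5 = {2, 4, 7}  B6 = {0, 2, 4}  B7 = {1, 3, 6}
Tree: B1–B2, B2–B3, B3–B4, B2–B5, B2–B6, B1–B7
Every bag has size at most 3, so the width is 3 − 1 = 2 and tw(G) ≤ 2. For the lower bound, the 3 vertices {5, 6, 8} are pairwise adjacent, and any tree decomposition puts a clique entirely inside one bag — forcing width ≥ 2. Combining the bounds, tw(G) = 2.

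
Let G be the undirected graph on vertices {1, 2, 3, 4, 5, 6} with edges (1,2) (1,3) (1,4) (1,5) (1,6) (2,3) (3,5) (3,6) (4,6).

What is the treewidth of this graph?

2

A width-2 tree decomposition is:
Bags: B1 = {1, 4, 6}  B2 = {1, 3, 6}  B3 = {1, 3, 5}  B4 = {1, 2, 3}
Tree: B1–B2, B2–B3, B3–B4
Each bag holds 3 vertices, so the decomposition has width 2, which upper-bounds the treewidth. On the other hand G contains the 3-clique {1, 2, 3}. A clique must lie in a single bag of any decomposition, so no decomposition can have width below 2. The upper and lower bounds meet at 2, so that is the treewidth.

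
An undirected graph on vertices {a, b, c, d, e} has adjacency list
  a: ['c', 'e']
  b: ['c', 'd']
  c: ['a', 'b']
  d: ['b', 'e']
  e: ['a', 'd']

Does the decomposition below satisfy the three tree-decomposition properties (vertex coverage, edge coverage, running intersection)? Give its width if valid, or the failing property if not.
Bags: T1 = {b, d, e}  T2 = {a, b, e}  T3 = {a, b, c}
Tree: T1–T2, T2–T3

Yes; width 2.

Every vertex of G appears in some bag (union = {a, b, c, d, e}); every edge is covered by a bag; and for each vertex v the set of bags containing v is connected in the bag tree. The decomposition is therefore valid. The largest bag has 3 vertices, so the width is 2.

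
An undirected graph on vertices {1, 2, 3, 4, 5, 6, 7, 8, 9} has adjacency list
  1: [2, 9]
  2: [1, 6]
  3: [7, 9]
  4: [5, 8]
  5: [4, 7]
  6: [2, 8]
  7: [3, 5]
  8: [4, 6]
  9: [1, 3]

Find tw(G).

A width-2 tree decomposition is:
Bags: B1 = {3, 5, 7}  B2 = {3, 5, 9}  B3 = {1, 5, 9}  B4 = {1, 2, 5}  B5 = {2, 5, 6}  B6 = {5, 6, 8}  B7 = {4, 5, 8}
Tree: B1–B2, B2–B3, B3–B4, B4–B5, B5–B6, B6–B7
Each bag holds 3 vertices, so the decomposition has width 2, which upper-bounds the treewidth. For the lower bound, G contains the cycle 5–7–3–9–1–2–6–8–4–5, so G is not a forest; only forests have treewidth ≤ 1, hence tw(G) ≥ 2. Combining the bounds, tw(G) = 2.

2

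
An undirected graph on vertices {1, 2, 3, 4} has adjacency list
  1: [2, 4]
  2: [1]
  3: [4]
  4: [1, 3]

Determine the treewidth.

1

A width-1 tree decomposition is:
Bags: B1 = {3, 4}  B2 = {1, 4}  B3 = {1, 2}
Tree: B1–B2, B2–B3
Every bag has size at most 2, so the width is 2 − 1 = 1 and tw(G) ≤ 1. Since G has at least one edge (e.g. 3–4), it is not an edgeless graph, so tw(G) ≥ 1. Combining the bounds, tw(G) = 1.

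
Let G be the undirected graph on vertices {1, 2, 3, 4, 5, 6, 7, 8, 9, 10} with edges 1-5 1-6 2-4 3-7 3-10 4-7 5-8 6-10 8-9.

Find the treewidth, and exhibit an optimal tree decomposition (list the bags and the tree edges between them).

Treewidth 1.
One such decomposition:
Bags: B1 = {8, 9}  B2 = {5, 8}  B3 = {1, 5}  B4 = {1, 6}  B5 = {6, 10}  B6 = {3, 10}  B7 = {3, 7}  B8 = {4, 7}  B9 = {2, 4}
Tree: B1–B2, B2–B3, B3–B4, B4–B5, B5–B6, B6–B7, B7–B8, B8–B9

Each bag holds 2 vertices, so the decomposition has width 1, which upper-bounds the treewidth. G has an edge, so its treewidth is at least 1. Hence tw(G) = 1 exactly.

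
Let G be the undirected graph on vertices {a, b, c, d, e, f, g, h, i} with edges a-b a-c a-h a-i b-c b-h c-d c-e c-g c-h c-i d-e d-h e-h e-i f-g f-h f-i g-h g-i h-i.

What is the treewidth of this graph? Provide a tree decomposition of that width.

The largest bag has 4 vertices, giving width 3; this decomposition certifies tw(G) ≤ 3. On the other hand G contains the 4-clique {c, d, e, h}. A clique must lie in a single bag of any decomposition, so no decomposition can have width below 3. Hence tw(G) = 3 exactly.

Treewidth 3.
One optimal decomposition is:
Bags: B1 = {c, e, h, i}  B2 = {c, g, h, i}  B3 = {a, c, h, i}  B4 = {a, b, c, h}  B5 = {f, g, h, i}  B6 = {c, d, e, h}
Tree: B1–B2, B1–B3, B3–B4, B2–B5, B1–B6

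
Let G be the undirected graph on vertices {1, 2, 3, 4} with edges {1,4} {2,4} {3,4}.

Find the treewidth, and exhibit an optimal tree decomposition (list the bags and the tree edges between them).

Every bag has size at most 2, so the width is 2 − 1 = 1 and tw(G) ≤ 1. Since G has at least one edge (e.g. 4–3), it is not an edgeless graph, so tw(G) ≥ 1. The upper and lower bounds meet at 1, so that is the treewidth.

Treewidth 1.
One such decomposition:
Bags: B1 = {3, 4}  B2 = {1, 4}  B3 = {2, 4}
Tree: B1–B2, B2–B3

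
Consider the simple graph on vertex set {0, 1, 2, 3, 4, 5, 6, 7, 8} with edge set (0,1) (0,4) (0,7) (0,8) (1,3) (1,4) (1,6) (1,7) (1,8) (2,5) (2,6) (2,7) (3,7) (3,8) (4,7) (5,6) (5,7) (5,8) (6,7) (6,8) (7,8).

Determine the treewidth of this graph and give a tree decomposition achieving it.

The largest bag has 4 vertices, giving width 3; this decomposition certifies tw(G) ≤ 3. Conversely, {0, 1, 7, 8} is a clique of size 4, and the vertices of any clique must share a bag in every tree decomposition; so some bag has ≥ 4 vertices and tw(G) ≥ 3. The upper and lower bounds meet at 3, so that is the treewidth.

Treewidth 3.
One optimal decomposition is:
Bags: B1 = {1, 6, 7, 8}  B2 = {5, 6, 7, 8}  B3 = {0, 1, 7, 8}  B4 = {0, 1, 4, 7}  B5 = {1, 3, 7, 8}  B6 = {2, 5, 6, 7}
Tree: B1–B2, B1–B3, B3–B4, B3–B5, B2–B6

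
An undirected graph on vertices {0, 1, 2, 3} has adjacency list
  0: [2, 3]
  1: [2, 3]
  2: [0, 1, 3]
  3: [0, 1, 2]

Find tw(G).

A width-2 tree decomposition is:
Bags: B1 = {1, 2, 3}  B2 = {0, 2, 3}
Tree: B1–B2
Every bag has size at most 3, so the width is 3 − 1 = 2 and tw(G) ≤ 2. Conversely, {0, 2, 3} is a clique of size 3, and the vertices of any clique must share a bag in every tree decomposition; so some bag has ≥ 3 vertices and tw(G) ≥ 2. Hence tw(G) = 2 exactly.

2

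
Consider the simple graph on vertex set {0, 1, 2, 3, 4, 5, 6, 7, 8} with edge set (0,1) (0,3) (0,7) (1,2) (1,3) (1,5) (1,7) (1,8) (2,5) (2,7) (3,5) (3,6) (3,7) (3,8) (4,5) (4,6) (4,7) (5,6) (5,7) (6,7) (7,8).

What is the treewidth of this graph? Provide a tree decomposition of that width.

The largest bag has 4 vertices, giving width 3; this decomposition certifies tw(G) ≤ 3. On the other hand G contains the 4-clique {1, 2, 5, 7}. A clique must lie in a single bag of any decomposition, so no decomposition can have width below 3. Hence tw(G) = 3 exactly.

Treewidth 3.
One optimal decomposition is:
Bags: B1 = {1, 3, 5, 7}  B2 = {1, 2, 5, 7}  B3 = {1, 3, 7, 8}  B4 = {0, 1, 3, 7}  B5 = {3, 5, 6, 7}  B6 = {4, 5, 6, 7}
Tree: B1–B2, B1–B3, B1–B4, B1–B5, B5–B6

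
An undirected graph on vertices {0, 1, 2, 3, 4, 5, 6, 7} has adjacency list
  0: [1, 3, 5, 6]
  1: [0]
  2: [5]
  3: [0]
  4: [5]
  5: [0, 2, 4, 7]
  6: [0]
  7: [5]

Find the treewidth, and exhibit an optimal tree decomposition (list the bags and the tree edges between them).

The largest bag has 2 vertices, giving width 1; this decomposition certifies tw(G) ≤ 1. G has an edge, so its treewidth is at least 1. The upper and lower bounds meet at 1, so that is the treewidth.

Treewidth 1.
One such decomposition:
Bags: B1 = {0, 1}  B2 = {0, 5}  B3 = {0, 3}  B4 = {5, 7}  B5 = {0, 6}  B6 = {2, 5}  B7 = {4, 5}
Tree: B1–B2, B1–B3, B2–B4, B1–B5, B2–B6, B2–B7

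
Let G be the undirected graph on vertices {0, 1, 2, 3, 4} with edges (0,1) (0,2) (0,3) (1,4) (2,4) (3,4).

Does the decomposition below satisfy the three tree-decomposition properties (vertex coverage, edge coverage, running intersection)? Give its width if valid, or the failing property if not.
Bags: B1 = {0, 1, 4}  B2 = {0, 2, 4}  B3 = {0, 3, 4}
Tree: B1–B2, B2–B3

Every vertex of G appears in some bag (union = {0, 1, 2, 3, 4}); every edge is covered by a bag; and for each vertex v the set of bags containing v is connected in the bag tree. The decomposition is therefore valid. The largest bag has 3 vertices, so the width is 2.

Yes; width 2.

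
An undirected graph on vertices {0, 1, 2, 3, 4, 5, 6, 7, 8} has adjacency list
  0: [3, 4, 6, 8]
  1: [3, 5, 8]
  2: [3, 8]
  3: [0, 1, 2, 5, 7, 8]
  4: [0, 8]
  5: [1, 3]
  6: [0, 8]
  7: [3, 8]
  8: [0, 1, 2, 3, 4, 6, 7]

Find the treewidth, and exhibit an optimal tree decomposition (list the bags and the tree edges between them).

Each bag holds 3 vertices, so the decomposition has width 2, which upper-bounds the treewidth. On the other hand G contains the 3-clique {0, 3, 8}. A clique must lie in a single bag of any decomposition, so no decomposition can have width below 2. Hence tw(G) = 2 exactly.

Treewidth 2.
One such decomposition:
Bags: B1 = {0, 3, 8}  B2 = {3, 7, 8}  B3 = {0, 6, 8}  B4 = {1, 3, 8}  B5 = {0, 4, 8}  B6 = {1, 3, 5}  B7 = {2, 3, 8}
Tree: B1–B2, B1–B3, B2–B4, B3–B5, B4–B6, B4–B7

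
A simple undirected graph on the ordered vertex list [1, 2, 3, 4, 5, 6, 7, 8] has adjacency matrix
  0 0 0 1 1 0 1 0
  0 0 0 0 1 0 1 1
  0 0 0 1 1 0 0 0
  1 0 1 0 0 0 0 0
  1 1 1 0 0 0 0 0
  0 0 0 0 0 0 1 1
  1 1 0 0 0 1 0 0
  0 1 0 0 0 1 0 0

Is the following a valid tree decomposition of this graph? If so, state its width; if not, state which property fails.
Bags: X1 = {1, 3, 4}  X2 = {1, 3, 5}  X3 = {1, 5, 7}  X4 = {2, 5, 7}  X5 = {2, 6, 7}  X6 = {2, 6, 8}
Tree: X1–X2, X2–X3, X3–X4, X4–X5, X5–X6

Checking the three conditions: (i) the bags cover all of {1, 2, 3, 4, 5, 6, 7, 8}; (ii) for each edge, some bag contains both endpoints; (iii) the bags containing any fixed vertex form a subtree. All hold, so the decomposition is valid with width 3 − 1 = 2.

Yes; width 2.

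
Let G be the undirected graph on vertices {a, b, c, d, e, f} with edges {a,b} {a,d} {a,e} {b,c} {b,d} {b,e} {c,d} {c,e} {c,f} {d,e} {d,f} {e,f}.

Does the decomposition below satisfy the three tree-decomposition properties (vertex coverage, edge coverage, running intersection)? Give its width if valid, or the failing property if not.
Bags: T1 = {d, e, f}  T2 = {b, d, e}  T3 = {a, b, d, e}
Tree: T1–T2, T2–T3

No — vertex c appears in no bag.

A tree decomposition must satisfy three properties: every vertex lies in some bag; for every edge, both endpoints lie together in some bag; and for every vertex, the bags containing it form a connected subtree. Here vertex c appears in no bag, so the decomposition is invalid.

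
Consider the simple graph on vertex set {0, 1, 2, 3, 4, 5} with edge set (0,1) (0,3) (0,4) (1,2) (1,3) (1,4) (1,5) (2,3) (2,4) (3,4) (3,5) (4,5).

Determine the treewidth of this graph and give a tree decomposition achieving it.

Treewidth 3.
One optimal decomposition is:
Bags: B1 = {1, 3, 4, 5}  B2 = {0, 1, 3, 4}  B3 = {1, 2, 3, 4}
Tree: B1–B2, B2–B3

Every bag has size at most 4, so the width is 4 − 1 = 3 and tw(G) ≤ 3. Conversely, {0, 1, 3, 4} is a clique of size 4, and the vertices of any clique must share a bag in every tree decomposition; so some bag has ≥ 4 vertices and tw(G) ≥ 3. The upper and lower bounds meet at 3, so that is the treewidth.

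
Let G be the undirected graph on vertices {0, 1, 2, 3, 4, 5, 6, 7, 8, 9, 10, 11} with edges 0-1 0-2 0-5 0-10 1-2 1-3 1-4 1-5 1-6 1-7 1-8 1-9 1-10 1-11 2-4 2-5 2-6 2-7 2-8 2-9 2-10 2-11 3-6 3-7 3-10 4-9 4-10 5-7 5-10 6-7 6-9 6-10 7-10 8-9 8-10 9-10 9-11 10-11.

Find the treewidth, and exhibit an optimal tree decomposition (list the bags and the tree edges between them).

Each bag holds 5 vertices, so the decomposition has width 4, which upper-bounds the treewidth. Conversely, {0, 1, 2, 5, 10} is a clique of size 5, and the vertices of any clique must share a bag in every tree decomposition; so some bag has ≥ 5 vertices and tw(G) ≥ 4. Therefore the treewidth is 4.

Treewidth 4.
One optimal decomposition is:
Bags: B1 = {1, 2, 5, 7, 10}  B2 = {1, 2, 6, 7, 10}  B3 = {1, 2, 6, 9, 10}  B4 = {1, 2, 8, 9, 10}  B5 = {1, 2, 9, 10, 11}  B6 = {0, 1, 2, 5, 10}  B7 = {1, 3, 6, 7, 10}  B8 = {1, 2, 4, 9, 10}
Tree: B1–B2, B2–B3, B3–B4, B3–B5, B1–B6, B2–B7, B4–B8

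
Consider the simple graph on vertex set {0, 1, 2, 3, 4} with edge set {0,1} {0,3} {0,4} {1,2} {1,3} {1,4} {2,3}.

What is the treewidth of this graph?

2

A width-2 tree decomposition is:
Bags: B1 = {0, 1, 3}  B2 = {0, 1, 4}  B3 = {1, 2, 3}
Tree: B1–B2, B1–B3
Each bag holds 3 vertices, so the decomposition has width 2, which upper-bounds the treewidth. Conversely, {0, 1, 3} is a clique of size 3, and the vertices of any clique must share a bag in every tree decomposition; so some bag has ≥ 3 vertices and tw(G) ≥ 2. The upper and lower bounds meet at 2, so that is the treewidth.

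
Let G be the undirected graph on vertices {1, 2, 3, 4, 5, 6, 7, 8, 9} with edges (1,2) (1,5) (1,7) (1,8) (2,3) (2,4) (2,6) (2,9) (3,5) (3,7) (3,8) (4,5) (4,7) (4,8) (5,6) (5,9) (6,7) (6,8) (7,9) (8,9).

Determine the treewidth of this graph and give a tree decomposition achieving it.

The largest bag has 5 vertices, giving width 4; this decomposition certifies tw(G) ≤ 4. For the lower bound: the 5 vertex sets {3,8}, {7,9}, {5,6}, {2}, {4} are disjoint, each induces a connected subgraph, and every pair is joined by at least one edge of G. Contracting each set to a single vertex therefore yields K_{5} as a minor, and since treewidth is minor-monotone, tw(G) ≥ tw(K_{5}) = 4. Therefore the treewidth is 4.

Treewidth 4.
One optimal decomposition is:
Bags: B1 = {2, 3, 5, 7, 8}  B2 = {2, 5, 7, 8, 9}  B3 = {2, 5, 6, 7, 8}  B4 = {2, 4, 5, 7, 8}  B5 = {1, 2, 5, 7, 8}
Tree: B1–B2, B2–B3, B3–B4, B4–B5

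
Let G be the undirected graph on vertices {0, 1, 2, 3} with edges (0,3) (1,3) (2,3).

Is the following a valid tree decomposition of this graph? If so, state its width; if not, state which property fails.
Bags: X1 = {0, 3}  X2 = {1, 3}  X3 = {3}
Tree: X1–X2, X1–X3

A tree decomposition must satisfy three properties: every vertex lies in some bag; for every edge, both endpoints lie together in some bag; and for every vertex, the bags containing it form a connected subtree. Here vertex 2 appears in no bag, so the decomposition is invalid.

No — vertex 2 appears in no bag.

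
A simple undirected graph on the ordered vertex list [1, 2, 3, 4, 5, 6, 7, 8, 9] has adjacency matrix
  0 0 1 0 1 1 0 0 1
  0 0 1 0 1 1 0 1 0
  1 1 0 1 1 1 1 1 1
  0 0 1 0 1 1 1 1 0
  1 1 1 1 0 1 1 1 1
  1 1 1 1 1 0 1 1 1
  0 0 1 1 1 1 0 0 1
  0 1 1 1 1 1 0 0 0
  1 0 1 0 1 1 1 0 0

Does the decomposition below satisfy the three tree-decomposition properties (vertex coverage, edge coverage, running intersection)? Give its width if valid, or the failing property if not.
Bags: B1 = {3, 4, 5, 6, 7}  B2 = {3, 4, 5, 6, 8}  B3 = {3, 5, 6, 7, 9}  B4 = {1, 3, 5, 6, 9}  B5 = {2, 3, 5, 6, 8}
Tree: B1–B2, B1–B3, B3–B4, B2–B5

Yes; width 4.

Checking the three conditions: (i) the bags cover all of {1, 2, 3, 4, 5, 6, 7, 8, 9}; (ii) for each edge, some bag contains both endpoints; (iii) the bags containing any fixed vertex form a subtree. All hold, so the decomposition is valid with width 5 − 1 = 4.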